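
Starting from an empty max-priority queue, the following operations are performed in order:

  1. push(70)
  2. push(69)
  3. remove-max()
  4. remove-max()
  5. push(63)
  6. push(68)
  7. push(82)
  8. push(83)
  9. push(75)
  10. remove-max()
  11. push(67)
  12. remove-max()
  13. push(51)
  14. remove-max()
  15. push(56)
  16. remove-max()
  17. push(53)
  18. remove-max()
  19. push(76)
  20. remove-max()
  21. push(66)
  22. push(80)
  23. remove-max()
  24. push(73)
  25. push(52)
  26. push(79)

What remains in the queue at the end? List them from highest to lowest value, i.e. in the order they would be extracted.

insert 70 → {70}
insert 69 → {70, 69}
remove-max → 70; now {69}
remove-max → 69; now {}
insert 63 → {63}
insert 68 → {68, 63}
insert 82 → {82, 68, 63}
insert 83 → {83, 82, 68, 63}
insert 75 → {83, 82, 75, 68, 63}
remove-max → 83; now {82, 75, 68, 63}
insert 67 → {82, 75, 68, 67, 63}
remove-max → 82; now {75, 68, 67, 63}
insert 51 → {75, 68, 67, 63, 51}
remove-max → 75; now {68, 67, 63, 51}
insert 56 → {68, 67, 63, 56, 51}
remove-max → 68; now {67, 63, 56, 51}
insert 53 → {67, 63, 56, 53, 51}
remove-max → 67; now {63, 56, 53, 51}
insert 76 → {76, 63, 56, 53, 51}
remove-max → 76; now {63, 56, 53, 51}
insert 66 → {66, 63, 56, 53, 51}
insert 80 → {80, 66, 63, 56, 53, 51}
remove-max → 80; now {66, 63, 56, 53, 51}
insert 73 → {73, 66, 63, 56, 53, 51}
insert 52 → {73, 66, 63, 56, 53, 52, 51}
insert 79 → {79, 73, 66, 63, 56, 53, 52, 51}

79, 73, 66, 63, 56, 53, 52, 51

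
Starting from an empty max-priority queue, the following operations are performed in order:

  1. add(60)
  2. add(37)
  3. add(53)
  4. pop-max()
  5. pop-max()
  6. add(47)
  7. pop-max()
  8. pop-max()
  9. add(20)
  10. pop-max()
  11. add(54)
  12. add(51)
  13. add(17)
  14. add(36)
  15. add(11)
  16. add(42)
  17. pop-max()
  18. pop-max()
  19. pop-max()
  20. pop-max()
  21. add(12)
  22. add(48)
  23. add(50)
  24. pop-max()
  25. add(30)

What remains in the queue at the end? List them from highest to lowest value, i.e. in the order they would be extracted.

insert 60 → {60}
insert 37 → {60, 37}
insert 53 → {60, 53, 37}
pop-max → 60; now {53, 37}
pop-max → 53; now {37}
insert 47 → {47, 37}
pop-max → 47; now {37}
pop-max → 37; now {}
insert 20 → {20}
pop-max → 20; now {}
insert 54 → {54}
insert 51 → {54, 51}
insert 17 → {54, 51, 17}
insert 36 → {54, 51, 36, 17}
insert 11 → {54, 51, 36, 17, 11}
insert 42 → {54, 51, 42, 36, 17, 11}
pop-max → 54; now {51, 42, 36, 17, 11}
pop-max → 51; now {42, 36, 17, 11}
pop-max → 42; now {36, 17, 11}
pop-max → 36; now {17, 11}
insert 12 → {17, 12, 11}
insert 48 → {48, 17, 12, 11}
insert 50 → {50, 48, 17, 12, 11}
pop-max → 50; now {48, 17, 12, 11}
insert 30 → {48, 30, 17, 12, 11}

48 → 30 → 17 → 12 → 11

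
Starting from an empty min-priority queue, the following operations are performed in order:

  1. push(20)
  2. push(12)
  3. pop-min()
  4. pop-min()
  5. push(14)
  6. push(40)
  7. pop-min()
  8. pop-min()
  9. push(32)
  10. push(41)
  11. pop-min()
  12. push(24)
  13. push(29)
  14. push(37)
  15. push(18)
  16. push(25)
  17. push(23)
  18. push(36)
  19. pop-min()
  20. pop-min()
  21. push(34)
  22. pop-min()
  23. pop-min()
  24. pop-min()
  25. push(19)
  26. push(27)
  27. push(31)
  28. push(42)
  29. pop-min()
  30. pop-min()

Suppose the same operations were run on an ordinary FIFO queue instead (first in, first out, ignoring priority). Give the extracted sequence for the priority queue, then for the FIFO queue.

insert 20 → {20}
insert 12 → {12, 20}
pop-min → 12; now {20}
pop-min → 20; now {}
insert 14 → {14}
insert 40 → {14, 40}
pop-min → 14; now {40}
pop-min → 40; now {}
insert 32 → {32}
insert 41 → {32, 41}
pop-min → 32; now {41}
insert 24 → {24, 41}
insert 29 → {24, 29, 41}
insert 37 → {24, 29, 37, 41}
insert 18 → {18, 24, 29, 37, 41}
insert 25 → {18, 24, 25, 29, 37, 41}
insert 23 → {18, 23, 24, 25, 29, 37, 41}
insert 36 → {18, 23, 24, 25, 29, 36, 37, 41}
pop-min → 18; now {23, 24, 25, 29, 36, 37, 41}
pop-min → 23; now {24, 25, 29, 36, 37, 41}
insert 34 → {24, 25, 29, 34, 36, 37, 41}
pop-min → 24; now {25, 29, 34, 36, 37, 41}
pop-min → 25; now {29, 34, 36, 37, 41}
pop-min → 29; now {34, 36, 37, 41}
insert 19 → {19, 34, 36, 37, 41}
insert 27 → {19, 27, 34, 36, 37, 41}
insert 31 → {19, 27, 31, 34, 36, 37, 41}
insert 42 → {19, 27, 31, 34, 36, 37, 41, 42}
pop-min → 19; now {27, 31, 34, 36, 37, 41, 42}
pop-min → 27; now {31, 34, 36, 37, 41, 42}

priority queue: 12 → 20 → 14 → 40 → 32 → 18 → 23 → 24 → 25 → 29 → 19 → 27; FIFO queue: 20 → 12 → 14 → 40 → 32 → 41 → 24 → 29 → 37 → 18 → 25 → 23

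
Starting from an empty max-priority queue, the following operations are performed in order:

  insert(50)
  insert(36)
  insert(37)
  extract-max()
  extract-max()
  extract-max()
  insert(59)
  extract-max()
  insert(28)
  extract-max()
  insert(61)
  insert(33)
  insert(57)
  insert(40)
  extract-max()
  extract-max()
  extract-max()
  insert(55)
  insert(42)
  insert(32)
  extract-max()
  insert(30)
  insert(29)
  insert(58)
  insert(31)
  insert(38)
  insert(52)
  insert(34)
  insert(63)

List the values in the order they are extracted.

50 → 37 → 36 → 59 → 28 → 61 → 57 → 40 → 55

insert 50 → {50}
insert 36 → {50, 36}
insert 37 → {50, 37, 36}
extract-max → 50; now {37, 36}
extract-max → 37; now {36}
extract-max → 36; now {}
insert 59 → {59}
extract-max → 59; now {}
insert 28 → {28}
extract-max → 28; now {}
insert 61 → {61}
insert 33 → {61, 33}
insert 57 → {61, 57, 33}
insert 40 → {61, 57, 40, 33}
extract-max → 61; now {57, 40, 33}
extract-max → 57; now {40, 33}
extract-max → 40; now {33}
insert 55 → {55, 33}
insert 42 → {55, 42, 33}
insert 32 → {55, 42, 33, 32}
extract-max → 55; now {42, 33, 32}
insert 30 → {42, 33, 32, 30}
insert 29 → {42, 33, 32, 30, 29}
insert 58 → {58, 42, 33, 32, 30, 29}
insert 31 → {58, 42, 33, 32, 31, 30, 29}
insert 38 → {58, 42, 38, 33, 32, 31, 30, 29}
insert 52 → {58, 52, 42, 38, 33, 32, 31, 30, 29}
insert 34 → {58, 52, 42, 38, 34, 33, 32, 31, 30, 29}
insert 63 → {63, 58, 52, 42, 38, 34, 33, 32, 31, 30, 29}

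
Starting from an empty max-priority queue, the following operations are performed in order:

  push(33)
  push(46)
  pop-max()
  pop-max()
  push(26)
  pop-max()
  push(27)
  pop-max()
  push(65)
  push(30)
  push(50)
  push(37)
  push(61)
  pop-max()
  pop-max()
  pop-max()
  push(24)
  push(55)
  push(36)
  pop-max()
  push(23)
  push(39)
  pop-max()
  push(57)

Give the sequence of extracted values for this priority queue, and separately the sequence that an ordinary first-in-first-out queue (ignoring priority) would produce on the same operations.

insert 33 → {33}
insert 46 → {46, 33}
pop-max → 46; now {33}
pop-max → 33; now {}
insert 26 → {26}
pop-max → 26; now {}
insert 27 → {27}
pop-max → 27; now {}
insert 65 → {65}
insert 30 → {65, 30}
insert 50 → {65, 50, 30}
insert 37 → {65, 50, 37, 30}
insert 61 → {65, 61, 50, 37, 30}
pop-max → 65; now {61, 50, 37, 30}
pop-max → 61; now {50, 37, 30}
pop-max → 50; now {37, 30}
insert 24 → {37, 30, 24}
insert 55 → {55, 37, 30, 24}
insert 36 → {55, 37, 36, 30, 24}
pop-max → 55; now {37, 36, 30, 24}
insert 23 → {37, 36, 30, 24, 23}
insert 39 → {39, 37, 36, 30, 24, 23}
pop-max → 39; now {37, 36, 30, 24, 23}
insert 57 → {57, 37, 36, 30, 24, 23}

priority queue: 46, 33, 26, 27, 65, 61, 50, 55, 39; FIFO queue: [33, 46, 26, 27, 65, 30, 50, 37, 61]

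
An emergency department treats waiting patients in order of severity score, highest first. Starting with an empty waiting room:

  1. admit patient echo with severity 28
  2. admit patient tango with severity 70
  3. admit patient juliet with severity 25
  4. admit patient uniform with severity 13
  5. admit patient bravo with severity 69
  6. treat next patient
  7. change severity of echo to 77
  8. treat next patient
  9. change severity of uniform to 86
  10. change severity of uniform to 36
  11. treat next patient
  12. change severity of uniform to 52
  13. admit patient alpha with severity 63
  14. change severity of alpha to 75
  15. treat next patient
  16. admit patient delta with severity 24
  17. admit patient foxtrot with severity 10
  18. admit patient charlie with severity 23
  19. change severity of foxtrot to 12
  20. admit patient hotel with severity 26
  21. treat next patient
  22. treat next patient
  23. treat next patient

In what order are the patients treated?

tango → echo → bravo → alpha → uniform → hotel → juliet

add echo (severity 28) → {echo:28}
add tango (severity 70) → {tango:70, echo:28}
add juliet (severity 25) → {tango:70, echo:28, juliet:25}
add uniform (severity 13) → {tango:70, echo:28, juliet:25, uniform:13}
add bravo (severity 69) → {tango:70, bravo:69, echo:28, juliet:25, uniform:13}
treat next patient → tango; now {bravo:69, echo:28, juliet:25, uniform:13}
update echo to severity 77 → {echo:77, bravo:69, juliet:25, uniform:13}
treat next patient → echo; now {bravo:69, juliet:25, uniform:13}
update uniform to severity 86 → {uniform:86, bravo:69, juliet:25}
update uniform to severity 36 → {bravo:69, uniform:36, juliet:25}
treat next patient → bravo; now {uniform:36, juliet:25}
update uniform to severity 52 → {uniform:52, juliet:25}
add alpha (severity 63) → {alpha:63, uniform:52, juliet:25}
update alpha to severity 75 → {alpha:75, uniform:52, juliet:25}
treat next patient → alpha; now {uniform:52, juliet:25}
add delta (severity 24) → {uniform:52, juliet:25, delta:24}
add foxtrot (severity 10) → {uniform:52, juliet:25, delta:24, foxtrot:10}
add charlie (severity 23) → {uniform:52, juliet:25, delta:24, charlie:23, foxtrot:10}
update foxtrot to severity 12 → {uniform:52, juliet:25, delta:24, charlie:23, foxtrot:12}
add hotel (severity 26) → {uniform:52, hotel:26, juliet:25, delta:24, charlie:23, foxtrot:12}
treat next patient → uniform; now {hotel:26, juliet:25, delta:24, charlie:23, foxtrot:12}
treat next patient → hotel; now {juliet:25, delta:24, charlie:23, foxtrot:12}
treat next patient → juliet; now {delta:24, charlie:23, foxtrot:12}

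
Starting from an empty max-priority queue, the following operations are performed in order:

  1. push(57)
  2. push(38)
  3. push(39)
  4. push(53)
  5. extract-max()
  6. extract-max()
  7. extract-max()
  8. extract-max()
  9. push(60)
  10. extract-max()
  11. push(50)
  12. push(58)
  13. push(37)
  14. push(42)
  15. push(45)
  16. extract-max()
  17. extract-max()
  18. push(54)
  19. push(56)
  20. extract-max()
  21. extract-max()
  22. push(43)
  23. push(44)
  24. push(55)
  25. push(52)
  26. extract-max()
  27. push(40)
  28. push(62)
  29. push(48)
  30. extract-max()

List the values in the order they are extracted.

insert 57 → {57}
insert 38 → {57, 38}
insert 39 → {57, 39, 38}
insert 53 → {57, 53, 39, 38}
extract-max → 57; now {53, 39, 38}
extract-max → 53; now {39, 38}
extract-max → 39; now {38}
extract-max → 38; now {}
insert 60 → {60}
extract-max → 60; now {}
insert 50 → {50}
insert 58 → {58, 50}
insert 37 → {58, 50, 37}
insert 42 → {58, 50, 42, 37}
insert 45 → {58, 50, 45, 42, 37}
extract-max → 58; now {50, 45, 42, 37}
extract-max → 50; now {45, 42, 37}
insert 54 → {54, 45, 42, 37}
insert 56 → {56, 54, 45, 42, 37}
extract-max → 56; now {54, 45, 42, 37}
extract-max → 54; now {45, 42, 37}
insert 43 → {45, 43, 42, 37}
insert 44 → {45, 44, 43, 42, 37}
insert 55 → {55, 45, 44, 43, 42, 37}
insert 52 → {55, 52, 45, 44, 43, 42, 37}
extract-max → 55; now {52, 45, 44, 43, 42, 37}
insert 40 → {52, 45, 44, 43, 42, 40, 37}
insert 62 → {62, 52, 45, 44, 43, 42, 40, 37}
insert 48 → {62, 52, 48, 45, 44, 43, 42, 40, 37}
extract-max → 62; now {52, 48, 45, 44, 43, 42, 40, 37}

57, 53, 39, 38, 60, 58, 50, 56, 54, 55, 62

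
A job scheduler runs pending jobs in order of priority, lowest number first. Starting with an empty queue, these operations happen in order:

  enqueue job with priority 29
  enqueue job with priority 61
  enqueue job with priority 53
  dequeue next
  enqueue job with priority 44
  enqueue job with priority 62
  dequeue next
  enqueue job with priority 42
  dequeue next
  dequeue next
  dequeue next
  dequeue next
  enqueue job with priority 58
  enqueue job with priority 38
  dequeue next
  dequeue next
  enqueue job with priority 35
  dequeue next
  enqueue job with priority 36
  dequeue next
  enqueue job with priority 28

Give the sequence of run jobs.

29 → 44 → 42 → 53 → 61 → 62 → 38 → 58 → 35 → 36

insert 29 → {29}
insert 61 → {29, 61}
insert 53 → {29, 53, 61}
dequeue next → 29; now {53, 61}
insert 44 → {44, 53, 61}
insert 62 → {44, 53, 61, 62}
dequeue next → 44; now {53, 61, 62}
insert 42 → {42, 53, 61, 62}
dequeue next → 42; now {53, 61, 62}
dequeue next → 53; now {61, 62}
dequeue next → 61; now {62}
dequeue next → 62; now {}
insert 58 → {58}
insert 38 → {38, 58}
dequeue next → 38; now {58}
dequeue next → 58; now {}
insert 35 → {35}
dequeue next → 35; now {}
insert 36 → {36}
dequeue next → 36; now {}
insert 28 → {28}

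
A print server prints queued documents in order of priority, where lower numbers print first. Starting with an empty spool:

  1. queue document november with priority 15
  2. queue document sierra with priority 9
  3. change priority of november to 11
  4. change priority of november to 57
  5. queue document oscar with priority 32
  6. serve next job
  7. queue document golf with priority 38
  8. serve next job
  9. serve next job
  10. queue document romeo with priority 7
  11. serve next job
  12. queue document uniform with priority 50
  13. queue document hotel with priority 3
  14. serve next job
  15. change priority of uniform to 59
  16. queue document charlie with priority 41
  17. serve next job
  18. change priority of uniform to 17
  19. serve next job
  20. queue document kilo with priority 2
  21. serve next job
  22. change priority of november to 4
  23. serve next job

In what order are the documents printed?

sierra → oscar → golf → romeo → hotel → charlie → uniform → kilo → november

add november (priority 15) → {november:15}
add sierra (priority 9) → {sierra:9, november:15}
update november to priority 11 → {sierra:9, november:11}
update november to priority 57 → {sierra:9, november:57}
add oscar (priority 32) → {sierra:9, oscar:32, november:57}
serve next job → sierra; now {oscar:32, november:57}
add golf (priority 38) → {oscar:32, golf:38, november:57}
serve next job → oscar; now {golf:38, november:57}
serve next job → golf; now {november:57}
add romeo (priority 7) → {romeo:7, november:57}
serve next job → romeo; now {november:57}
add uniform (priority 50) → {uniform:50, november:57}
add hotel (priority 3) → {hotel:3, uniform:50, november:57}
serve next job → hotel; now {uniform:50, november:57}
update uniform to priority 59 → {november:57, uniform:59}
add charlie (priority 41) → {charlie:41, november:57, uniform:59}
serve next job → charlie; now {november:57, uniform:59}
update uniform to priority 17 → {uniform:17, november:57}
serve next job → uniform; now {november:57}
add kilo (priority 2) → {kilo:2, november:57}
serve next job → kilo; now {november:57}
update november to priority 4 → {november:4}
serve next job → november; now {}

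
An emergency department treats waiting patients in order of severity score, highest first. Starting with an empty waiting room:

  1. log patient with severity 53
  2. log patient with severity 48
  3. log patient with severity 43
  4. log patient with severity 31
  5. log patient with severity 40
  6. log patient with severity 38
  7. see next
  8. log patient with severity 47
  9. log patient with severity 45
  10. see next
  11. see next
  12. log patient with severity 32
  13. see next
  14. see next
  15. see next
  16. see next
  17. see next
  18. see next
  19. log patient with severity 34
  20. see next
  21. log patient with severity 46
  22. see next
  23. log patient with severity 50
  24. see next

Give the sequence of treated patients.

53, 48, 47, 45, 43, 40, 38, 32, 31, 34, 46, 50

insert 53 → {53}
insert 48 → {53, 48}
insert 43 → {53, 48, 43}
insert 31 → {53, 48, 43, 31}
insert 40 → {53, 48, 43, 40, 31}
insert 38 → {53, 48, 43, 40, 38, 31}
see next → 53; now {48, 43, 40, 38, 31}
insert 47 → {48, 47, 43, 40, 38, 31}
insert 45 → {48, 47, 45, 43, 40, 38, 31}
see next → 48; now {47, 45, 43, 40, 38, 31}
see next → 47; now {45, 43, 40, 38, 31}
insert 32 → {45, 43, 40, 38, 32, 31}
see next → 45; now {43, 40, 38, 32, 31}
see next → 43; now {40, 38, 32, 31}
see next → 40; now {38, 32, 31}
see next → 38; now {32, 31}
see next → 32; now {31}
see next → 31; now {}
insert 34 → {34}
see next → 34; now {}
insert 46 → {46}
see next → 46; now {}
insert 50 → {50}
see next → 50; now {}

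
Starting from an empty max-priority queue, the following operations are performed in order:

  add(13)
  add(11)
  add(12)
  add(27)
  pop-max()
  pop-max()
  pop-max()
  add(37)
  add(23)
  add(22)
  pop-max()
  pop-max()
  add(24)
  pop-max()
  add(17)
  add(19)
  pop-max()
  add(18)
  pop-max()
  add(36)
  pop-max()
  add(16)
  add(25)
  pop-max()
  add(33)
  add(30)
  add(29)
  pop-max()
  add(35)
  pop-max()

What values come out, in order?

insert 13 → {13}
insert 11 → {13, 11}
insert 12 → {13, 12, 11}
insert 27 → {27, 13, 12, 11}
pop-max → 27; now {13, 12, 11}
pop-max → 13; now {12, 11}
pop-max → 12; now {11}
insert 37 → {37, 11}
insert 23 → {37, 23, 11}
insert 22 → {37, 23, 22, 11}
pop-max → 37; now {23, 22, 11}
pop-max → 23; now {22, 11}
insert 24 → {24, 22, 11}
pop-max → 24; now {22, 11}
insert 17 → {22, 17, 11}
insert 19 → {22, 19, 17, 11}
pop-max → 22; now {19, 17, 11}
insert 18 → {19, 18, 17, 11}
pop-max → 19; now {18, 17, 11}
insert 36 → {36, 18, 17, 11}
pop-max → 36; now {18, 17, 11}
insert 16 → {18, 17, 16, 11}
insert 25 → {25, 18, 17, 16, 11}
pop-max → 25; now {18, 17, 16, 11}
insert 33 → {33, 18, 17, 16, 11}
insert 30 → {33, 30, 18, 17, 16, 11}
insert 29 → {33, 30, 29, 18, 17, 16, 11}
pop-max → 33; now {30, 29, 18, 17, 16, 11}
insert 35 → {35, 30, 29, 18, 17, 16, 11}
pop-max → 35; now {30, 29, 18, 17, 16, 11}

27 → 13 → 12 → 37 → 23 → 24 → 22 → 19 → 36 → 25 → 33 → 35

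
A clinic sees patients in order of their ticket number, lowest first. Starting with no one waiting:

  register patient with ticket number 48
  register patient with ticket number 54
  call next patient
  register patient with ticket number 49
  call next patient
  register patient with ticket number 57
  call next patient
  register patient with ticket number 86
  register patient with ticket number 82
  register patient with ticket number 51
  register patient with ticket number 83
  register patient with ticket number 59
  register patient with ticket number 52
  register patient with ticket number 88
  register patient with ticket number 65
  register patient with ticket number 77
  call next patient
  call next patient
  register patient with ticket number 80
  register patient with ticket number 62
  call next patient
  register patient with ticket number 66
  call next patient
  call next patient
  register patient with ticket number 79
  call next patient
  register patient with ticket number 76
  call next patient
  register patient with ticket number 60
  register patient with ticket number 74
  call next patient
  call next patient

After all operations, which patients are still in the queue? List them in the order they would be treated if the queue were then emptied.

[76, 77, 79, 80, 82, 83, 86, 88]

insert 48 → {48}
insert 54 → {48, 54}
call next patient → 48; now {54}
insert 49 → {49, 54}
call next patient → 49; now {54}
insert 57 → {54, 57}
call next patient → 54; now {57}
insert 86 → {57, 86}
insert 82 → {57, 82, 86}
insert 51 → {51, 57, 82, 86}
insert 83 → {51, 57, 82, 83, 86}
insert 59 → {51, 57, 59, 82, 83, 86}
insert 52 → {51, 52, 57, 59, 82, 83, 86}
insert 88 → {51, 52, 57, 59, 82, 83, 86, 88}
insert 65 → {51, 52, 57, 59, 65, 82, 83, 86, 88}
insert 77 → {51, 52, 57, 59, 65, 77, 82, 83, 86, 88}
call next patient → 51; now {52, 57, 59, 65, 77, 82, 83, 86, 88}
call next patient → 52; now {57, 59, 65, 77, 82, 83, 86, 88}
insert 80 → {57, 59, 65, 77, 80, 82, 83, 86, 88}
insert 62 → {57, 59, 62, 65, 77, 80, 82, 83, 86, 88}
call next patient → 57; now {59, 62, 65, 77, 80, 82, 83, 86, 88}
insert 66 → {59, 62, 65, 66, 77, 80, 82, 83, 86, 88}
call next patient → 59; now {62, 65, 66, 77, 80, 82, 83, 86, 88}
call next patient → 62; now {65, 66, 77, 80, 82, 83, 86, 88}
insert 79 → {65, 66, 77, 79, 80, 82, 83, 86, 88}
call next patient → 65; now {66, 77, 79, 80, 82, 83, 86, 88}
insert 76 → {66, 76, 77, 79, 80, 82, 83, 86, 88}
call next patient → 66; now {76, 77, 79, 80, 82, 83, 86, 88}
insert 60 → {60, 76, 77, 79, 80, 82, 83, 86, 88}
insert 74 → {60, 74, 76, 77, 79, 80, 82, 83, 86, 88}
call next patient → 60; now {74, 76, 77, 79, 80, 82, 83, 86, 88}
call next patient → 74; now {76, 77, 79, 80, 82, 83, 86, 88}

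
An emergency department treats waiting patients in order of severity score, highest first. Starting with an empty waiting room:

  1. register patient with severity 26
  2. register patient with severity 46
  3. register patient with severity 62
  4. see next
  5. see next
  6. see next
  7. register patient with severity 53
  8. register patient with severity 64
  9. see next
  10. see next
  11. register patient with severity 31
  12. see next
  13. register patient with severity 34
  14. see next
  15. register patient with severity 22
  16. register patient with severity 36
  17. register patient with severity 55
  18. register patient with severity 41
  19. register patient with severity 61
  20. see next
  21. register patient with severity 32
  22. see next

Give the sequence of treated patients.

insert 26 → {26}
insert 46 → {46, 26}
insert 62 → {62, 46, 26}
see next → 62; now {46, 26}
see next → 46; now {26}
see next → 26; now {}
insert 53 → {53}
insert 64 → {64, 53}
see next → 64; now {53}
see next → 53; now {}
insert 31 → {31}
see next → 31; now {}
insert 34 → {34}
see next → 34; now {}
insert 22 → {22}
insert 36 → {36, 22}
insert 55 → {55, 36, 22}
insert 41 → {55, 41, 36, 22}
insert 61 → {61, 55, 41, 36, 22}
see next → 61; now {55, 41, 36, 22}
insert 32 → {55, 41, 36, 32, 22}
see next → 55; now {41, 36, 32, 22}

62, 46, 26, 64, 53, 31, 34, 61, 55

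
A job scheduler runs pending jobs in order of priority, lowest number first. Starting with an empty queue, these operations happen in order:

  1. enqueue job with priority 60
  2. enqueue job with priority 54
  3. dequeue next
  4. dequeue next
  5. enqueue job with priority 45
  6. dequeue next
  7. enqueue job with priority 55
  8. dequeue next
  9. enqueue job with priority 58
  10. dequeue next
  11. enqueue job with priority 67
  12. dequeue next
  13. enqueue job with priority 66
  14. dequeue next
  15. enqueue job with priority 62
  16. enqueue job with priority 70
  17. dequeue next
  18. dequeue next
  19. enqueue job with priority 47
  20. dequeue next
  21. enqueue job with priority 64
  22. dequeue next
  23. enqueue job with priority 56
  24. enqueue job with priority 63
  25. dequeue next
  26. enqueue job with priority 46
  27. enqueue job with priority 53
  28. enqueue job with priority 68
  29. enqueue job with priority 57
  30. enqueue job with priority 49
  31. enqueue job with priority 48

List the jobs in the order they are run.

54 → 60 → 45 → 55 → 58 → 67 → 66 → 62 → 70 → 47 → 64 → 56

insert 60 → {60}
insert 54 → {54, 60}
dequeue next → 54; now {60}
dequeue next → 60; now {}
insert 45 → {45}
dequeue next → 45; now {}
insert 55 → {55}
dequeue next → 55; now {}
insert 58 → {58}
dequeue next → 58; now {}
insert 67 → {67}
dequeue next → 67; now {}
insert 66 → {66}
dequeue next → 66; now {}
insert 62 → {62}
insert 70 → {62, 70}
dequeue next → 62; now {70}
dequeue next → 70; now {}
insert 47 → {47}
dequeue next → 47; now {}
insert 64 → {64}
dequeue next → 64; now {}
insert 56 → {56}
insert 63 → {56, 63}
dequeue next → 56; now {63}
insert 46 → {46, 63}
insert 53 → {46, 53, 63}
insert 68 → {46, 53, 63, 68}
insert 57 → {46, 53, 57, 63, 68}
insert 49 → {46, 49, 53, 57, 63, 68}
insert 48 → {46, 48, 49, 53, 57, 63, 68}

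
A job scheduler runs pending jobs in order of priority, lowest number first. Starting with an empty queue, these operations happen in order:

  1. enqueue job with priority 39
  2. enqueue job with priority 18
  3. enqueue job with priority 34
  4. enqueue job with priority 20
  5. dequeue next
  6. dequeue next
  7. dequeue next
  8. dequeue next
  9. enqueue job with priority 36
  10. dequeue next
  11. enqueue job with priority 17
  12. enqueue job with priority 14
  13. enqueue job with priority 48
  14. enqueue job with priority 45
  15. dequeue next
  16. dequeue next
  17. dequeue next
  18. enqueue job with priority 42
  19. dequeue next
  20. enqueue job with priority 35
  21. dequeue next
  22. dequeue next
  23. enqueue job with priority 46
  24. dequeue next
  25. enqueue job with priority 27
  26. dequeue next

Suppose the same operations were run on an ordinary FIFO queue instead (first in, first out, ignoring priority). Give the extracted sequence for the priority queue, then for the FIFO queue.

priority queue: [18, 20, 34, 39, 36, 14, 17, 45, 42, 35, 48, 46, 27]; FIFO queue: 39, 18, 34, 20, 36, 17, 14, 48, 45, 42, 35, 46, 27

insert 39 → {39}
insert 18 → {18, 39}
insert 34 → {18, 34, 39}
insert 20 → {18, 20, 34, 39}
dequeue next → 18; now {20, 34, 39}
dequeue next → 20; now {34, 39}
dequeue next → 34; now {39}
dequeue next → 39; now {}
insert 36 → {36}
dequeue next → 36; now {}
insert 17 → {17}
insert 14 → {14, 17}
insert 48 → {14, 17, 48}
insert 45 → {14, 17, 45, 48}
dequeue next → 14; now {17, 45, 48}
dequeue next → 17; now {45, 48}
dequeue next → 45; now {48}
insert 42 → {42, 48}
dequeue next → 42; now {48}
insert 35 → {35, 48}
dequeue next → 35; now {48}
dequeue next → 48; now {}
insert 46 → {46}
dequeue next → 46; now {}
insert 27 → {27}
dequeue next → 27; now {}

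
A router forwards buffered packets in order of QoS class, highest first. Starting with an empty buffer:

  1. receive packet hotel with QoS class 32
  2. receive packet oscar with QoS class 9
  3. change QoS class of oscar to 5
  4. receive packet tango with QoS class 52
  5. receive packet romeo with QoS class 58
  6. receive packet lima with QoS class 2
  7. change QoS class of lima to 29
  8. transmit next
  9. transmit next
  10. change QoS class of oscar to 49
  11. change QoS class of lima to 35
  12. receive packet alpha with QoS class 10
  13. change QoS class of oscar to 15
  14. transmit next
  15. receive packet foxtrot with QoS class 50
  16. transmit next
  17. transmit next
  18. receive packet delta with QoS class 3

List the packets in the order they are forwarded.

[romeo, tango, lima, foxtrot, hotel]

add hotel (QoS class 32) → {hotel:32}
add oscar (QoS class 9) → {hotel:32, oscar:9}
update oscar to QoS class 5 → {hotel:32, oscar:5}
add tango (QoS class 52) → {tango:52, hotel:32, oscar:5}
add romeo (QoS class 58) → {romeo:58, tango:52, hotel:32, oscar:5}
add lima (QoS class 2) → {romeo:58, tango:52, hotel:32, oscar:5, lima:2}
update lima to QoS class 29 → {romeo:58, tango:52, hotel:32, lima:29, oscar:5}
transmit next → romeo; now {tango:52, hotel:32, lima:29, oscar:5}
transmit next → tango; now {hotel:32, lima:29, oscar:5}
update oscar to QoS class 49 → {oscar:49, hotel:32, lima:29}
update lima to QoS class 35 → {oscar:49, lima:35, hotel:32}
add alpha (QoS class 10) → {oscar:49, lima:35, hotel:32, alpha:10}
update oscar to QoS class 15 → {lima:35, hotel:32, oscar:15, alpha:10}
transmit next → lima; now {hotel:32, oscar:15, alpha:10}
add foxtrot (QoS class 50) → {foxtrot:50, hotel:32, oscar:15, alpha:10}
transmit next → foxtrot; now {hotel:32, oscar:15, alpha:10}
transmit next → hotel; now {oscar:15, alpha:10}
add delta (QoS class 3) → {oscar:15, alpha:10, delta:3}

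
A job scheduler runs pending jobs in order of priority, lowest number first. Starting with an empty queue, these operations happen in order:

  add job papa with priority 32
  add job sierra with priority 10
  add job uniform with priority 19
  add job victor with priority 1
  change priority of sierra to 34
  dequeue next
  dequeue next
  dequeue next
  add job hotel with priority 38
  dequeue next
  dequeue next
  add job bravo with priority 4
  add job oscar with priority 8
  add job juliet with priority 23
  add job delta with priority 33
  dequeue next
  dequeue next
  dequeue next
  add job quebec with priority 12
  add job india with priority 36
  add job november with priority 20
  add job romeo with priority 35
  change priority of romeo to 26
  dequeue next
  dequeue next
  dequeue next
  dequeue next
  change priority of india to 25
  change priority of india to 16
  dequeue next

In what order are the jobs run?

add papa (priority 32) → {papa:32}
add sierra (priority 10) → {sierra:10, papa:32}
add uniform (priority 19) → {sierra:10, uniform:19, papa:32}
add victor (priority 1) → {victor:1, sierra:10, uniform:19, papa:32}
update sierra to priority 34 → {victor:1, uniform:19, papa:32, sierra:34}
dequeue next → victor; now {uniform:19, papa:32, sierra:34}
dequeue next → uniform; now {papa:32, sierra:34}
dequeue next → papa; now {sierra:34}
add hotel (priority 38) → {sierra:34, hotel:38}
dequeue next → sierra; now {hotel:38}
dequeue next → hotel; now {}
add bravo (priority 4) → {bravo:4}
add oscar (priority 8) → {bravo:4, oscar:8}
add juliet (priority 23) → {bravo:4, oscar:8, juliet:23}
add delta (priority 33) → {bravo:4, oscar:8, juliet:23, delta:33}
dequeue next → bravo; now {oscar:8, juliet:23, delta:33}
dequeue next → oscar; now {juliet:23, delta:33}
dequeue next → juliet; now {delta:33}
add quebec (priority 12) → {quebec:12, delta:33}
add india (priority 36) → {quebec:12, delta:33, india:36}
add november (priority 20) → {quebec:12, november:20, delta:33, india:36}
add romeo (priority 35) → {quebec:12, november:20, delta:33, romeo:35, india:36}
update romeo to priority 26 → {quebec:12, november:20, romeo:26, delta:33, india:36}
dequeue next → quebec; now {november:20, romeo:26, delta:33, india:36}
dequeue next → november; now {romeo:26, delta:33, india:36}
dequeue next → romeo; now {delta:33, india:36}
dequeue next → delta; now {india:36}
update india to priority 25 → {india:25}
update india to priority 16 → {india:16}
dequeue next → india; now {}

victor, uniform, papa, sierra, hotel, bravo, oscar, juliet, quebec, november, romeo, delta, india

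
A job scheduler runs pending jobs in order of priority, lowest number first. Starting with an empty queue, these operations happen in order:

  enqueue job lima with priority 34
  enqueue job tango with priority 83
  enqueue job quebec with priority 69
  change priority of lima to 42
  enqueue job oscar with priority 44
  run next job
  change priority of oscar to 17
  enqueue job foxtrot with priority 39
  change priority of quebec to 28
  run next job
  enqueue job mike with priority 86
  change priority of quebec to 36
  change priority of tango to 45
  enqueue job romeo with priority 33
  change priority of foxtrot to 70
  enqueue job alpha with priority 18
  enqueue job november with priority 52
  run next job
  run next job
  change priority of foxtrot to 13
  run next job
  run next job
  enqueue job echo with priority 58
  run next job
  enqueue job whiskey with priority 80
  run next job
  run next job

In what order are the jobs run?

lima, oscar, alpha, romeo, foxtrot, quebec, tango, november, echo

add lima (priority 34) → {lima:34}
add tango (priority 83) → {lima:34, tango:83}
add quebec (priority 69) → {lima:34, quebec:69, tango:83}
update lima to priority 42 → {lima:42, quebec:69, tango:83}
add oscar (priority 44) → {lima:42, oscar:44, quebec:69, tango:83}
run next job → lima; now {oscar:44, quebec:69, tango:83}
update oscar to priority 17 → {oscar:17, quebec:69, tango:83}
add foxtrot (priority 39) → {oscar:17, foxtrot:39, quebec:69, tango:83}
update quebec to priority 28 → {oscar:17, quebec:28, foxtrot:39, tango:83}
run next job → oscar; now {quebec:28, foxtrot:39, tango:83}
add mike (priority 86) → {quebec:28, foxtrot:39, tango:83, mike:86}
update quebec to priority 36 → {quebec:36, foxtrot:39, tango:83, mike:86}
update tango to priority 45 → {quebec:36, foxtrot:39, tango:45, mike:86}
add romeo (priority 33) → {romeo:33, quebec:36, foxtrot:39, tango:45, mike:86}
update foxtrot to priority 70 → {romeo:33, quebec:36, tango:45, foxtrot:70, mike:86}
add alpha (priority 18) → {alpha:18, romeo:33, quebec:36, tango:45, foxtrot:70, mike:86}
add november (priority 52) → {alpha:18, romeo:33, quebec:36, tango:45, november:52, foxtrot:70, mike:86}
run next job → alpha; now {romeo:33, quebec:36, tango:45, november:52, foxtrot:70, mike:86}
run next job → romeo; now {quebec:36, tango:45, november:52, foxtrot:70, mike:86}
update foxtrot to priority 13 → {foxtrot:13, quebec:36, tango:45, november:52, mike:86}
run next job → foxtrot; now {quebec:36, tango:45, november:52, mike:86}
run next job → quebec; now {tango:45, november:52, mike:86}
add echo (priority 58) → {tango:45, november:52, echo:58, mike:86}
run next job → tango; now {november:52, echo:58, mike:86}
add whiskey (priority 80) → {november:52, echo:58, whiskey:80, mike:86}
run next job → november; now {echo:58, whiskey:80, mike:86}
run next job → echo; now {whiskey:80, mike:86}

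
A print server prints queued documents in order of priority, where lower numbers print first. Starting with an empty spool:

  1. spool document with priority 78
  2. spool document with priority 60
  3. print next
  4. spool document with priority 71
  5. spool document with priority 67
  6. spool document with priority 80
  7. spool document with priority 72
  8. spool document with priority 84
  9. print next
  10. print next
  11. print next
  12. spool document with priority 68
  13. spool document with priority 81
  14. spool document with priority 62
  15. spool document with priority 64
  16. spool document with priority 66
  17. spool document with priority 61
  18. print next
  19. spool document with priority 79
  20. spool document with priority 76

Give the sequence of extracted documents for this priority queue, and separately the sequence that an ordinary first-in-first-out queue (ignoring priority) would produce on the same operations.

insert 78 → {78}
insert 60 → {60, 78}
print next → 60; now {78}
insert 71 → {71, 78}
insert 67 → {67, 71, 78}
insert 80 → {67, 71, 78, 80}
insert 72 → {67, 71, 72, 78, 80}
insert 84 → {67, 71, 72, 78, 80, 84}
print next → 67; now {71, 72, 78, 80, 84}
print next → 71; now {72, 78, 80, 84}
print next → 72; now {78, 80, 84}
insert 68 → {68, 78, 80, 84}
insert 81 → {68, 78, 80, 81, 84}
insert 62 → {62, 68, 78, 80, 81, 84}
insert 64 → {62, 64, 68, 78, 80, 81, 84}
insert 66 → {62, 64, 66, 68, 78, 80, 81, 84}
insert 61 → {61, 62, 64, 66, 68, 78, 80, 81, 84}
print next → 61; now {62, 64, 66, 68, 78, 80, 81, 84}
insert 79 → {62, 64, 66, 68, 78, 79, 80, 81, 84}
insert 76 → {62, 64, 66, 68, 76, 78, 79, 80, 81, 84}

priority queue: [60, 67, 71, 72, 61]; FIFO queue: [78, 60, 71, 67, 80]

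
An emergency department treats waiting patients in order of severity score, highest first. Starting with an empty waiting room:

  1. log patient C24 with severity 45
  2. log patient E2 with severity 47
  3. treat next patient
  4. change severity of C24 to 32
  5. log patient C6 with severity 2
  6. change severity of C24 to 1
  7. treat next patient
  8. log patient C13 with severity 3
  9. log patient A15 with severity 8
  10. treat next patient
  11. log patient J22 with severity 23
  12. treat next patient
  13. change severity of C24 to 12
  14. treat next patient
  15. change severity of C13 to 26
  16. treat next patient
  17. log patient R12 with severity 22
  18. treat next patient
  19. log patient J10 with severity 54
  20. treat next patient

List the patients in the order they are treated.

[E2, C6, A15, J22, C24, C13, R12, J10]

add C24 (severity 45) → {C24:45}
add E2 (severity 47) → {E2:47, C24:45}
treat next patient → E2; now {C24:45}
update C24 to severity 32 → {C24:32}
add C6 (severity 2) → {C24:32, C6:2}
update C24 to severity 1 → {C6:2, C24:1}
treat next patient → C6; now {C24:1}
add C13 (severity 3) → {C13:3, C24:1}
add A15 (severity 8) → {A15:8, C13:3, C24:1}
treat next patient → A15; now {C13:3, C24:1}
add J22 (severity 23) → {J22:23, C13:3, C24:1}
treat next patient → J22; now {C13:3, C24:1}
update C24 to severity 12 → {C24:12, C13:3}
treat next patient → C24; now {C13:3}
update C13 to severity 26 → {C13:26}
treat next patient → C13; now {}
add R12 (severity 22) → {R12:22}
treat next patient → R12; now {}
add J10 (severity 54) → {J10:54}
treat next patient → J10; now {}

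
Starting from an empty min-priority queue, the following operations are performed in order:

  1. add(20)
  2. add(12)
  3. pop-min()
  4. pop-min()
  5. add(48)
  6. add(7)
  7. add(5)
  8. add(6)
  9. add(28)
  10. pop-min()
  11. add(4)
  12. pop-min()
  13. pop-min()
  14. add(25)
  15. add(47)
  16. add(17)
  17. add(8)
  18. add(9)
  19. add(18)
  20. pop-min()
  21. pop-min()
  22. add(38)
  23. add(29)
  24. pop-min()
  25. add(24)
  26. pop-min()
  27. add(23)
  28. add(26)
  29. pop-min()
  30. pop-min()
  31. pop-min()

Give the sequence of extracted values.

[12, 20, 5, 4, 6, 7, 8, 9, 17, 18, 23, 24]

insert 20 → {20}
insert 12 → {12, 20}
pop-min → 12; now {20}
pop-min → 20; now {}
insert 48 → {48}
insert 7 → {7, 48}
insert 5 → {5, 7, 48}
insert 6 → {5, 6, 7, 48}
insert 28 → {5, 6, 7, 28, 48}
pop-min → 5; now {6, 7, 28, 48}
insert 4 → {4, 6, 7, 28, 48}
pop-min → 4; now {6, 7, 28, 48}
pop-min → 6; now {7, 28, 48}
insert 25 → {7, 25, 28, 48}
insert 47 → {7, 25, 28, 47, 48}
insert 17 → {7, 17, 25, 28, 47, 48}
insert 8 → {7, 8, 17, 25, 28, 47, 48}
insert 9 → {7, 8, 9, 17, 25, 28, 47, 48}
insert 18 → {7, 8, 9, 17, 18, 25, 28, 47, 48}
pop-min → 7; now {8, 9, 17, 18, 25, 28, 47, 48}
pop-min → 8; now {9, 17, 18, 25, 28, 47, 48}
insert 38 → {9, 17, 18, 25, 28, 38, 47, 48}
insert 29 → {9, 17, 18, 25, 28, 29, 38, 47, 48}
pop-min → 9; now {17, 18, 25, 28, 29, 38, 47, 48}
insert 24 → {17, 18, 24, 25, 28, 29, 38, 47, 48}
pop-min → 17; now {18, 24, 25, 28, 29, 38, 47, 48}
insert 23 → {18, 23, 24, 25, 28, 29, 38, 47, 48}
insert 26 → {18, 23, 24, 25, 26, 28, 29, 38, 47, 48}
pop-min → 18; now {23, 24, 25, 26, 28, 29, 38, 47, 48}
pop-min → 23; now {24, 25, 26, 28, 29, 38, 47, 48}
pop-min → 24; now {25, 26, 28, 29, 38, 47, 48}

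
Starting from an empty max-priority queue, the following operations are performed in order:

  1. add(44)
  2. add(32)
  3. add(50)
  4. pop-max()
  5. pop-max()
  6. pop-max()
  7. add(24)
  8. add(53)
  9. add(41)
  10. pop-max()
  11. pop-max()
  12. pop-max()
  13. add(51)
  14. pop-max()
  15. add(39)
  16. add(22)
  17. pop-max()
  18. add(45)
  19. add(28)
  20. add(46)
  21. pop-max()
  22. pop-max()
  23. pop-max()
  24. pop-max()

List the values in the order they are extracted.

50, 44, 32, 53, 41, 24, 51, 39, 46, 45, 28, 22

insert 44 → {44}
insert 32 → {44, 32}
insert 50 → {50, 44, 32}
pop-max → 50; now {44, 32}
pop-max → 44; now {32}
pop-max → 32; now {}
insert 24 → {24}
insert 53 → {53, 24}
insert 41 → {53, 41, 24}
pop-max → 53; now {41, 24}
pop-max → 41; now {24}
pop-max → 24; now {}
insert 51 → {51}
pop-max → 51; now {}
insert 39 → {39}
insert 22 → {39, 22}
pop-max → 39; now {22}
insert 45 → {45, 22}
insert 28 → {45, 28, 22}
insert 46 → {46, 45, 28, 22}
pop-max → 46; now {45, 28, 22}
pop-max → 45; now {28, 22}
pop-max → 28; now {22}
pop-max → 22; now {}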